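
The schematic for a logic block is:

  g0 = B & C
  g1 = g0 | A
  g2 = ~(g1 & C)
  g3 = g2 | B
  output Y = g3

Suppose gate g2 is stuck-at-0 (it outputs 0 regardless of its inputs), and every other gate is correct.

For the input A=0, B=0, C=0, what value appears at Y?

0

Propagate with g2 forced: g0=0, g1=0, g2=0 [stuck-at-0], g3=0.
So Y = 0. (Without the fault it would be 1.)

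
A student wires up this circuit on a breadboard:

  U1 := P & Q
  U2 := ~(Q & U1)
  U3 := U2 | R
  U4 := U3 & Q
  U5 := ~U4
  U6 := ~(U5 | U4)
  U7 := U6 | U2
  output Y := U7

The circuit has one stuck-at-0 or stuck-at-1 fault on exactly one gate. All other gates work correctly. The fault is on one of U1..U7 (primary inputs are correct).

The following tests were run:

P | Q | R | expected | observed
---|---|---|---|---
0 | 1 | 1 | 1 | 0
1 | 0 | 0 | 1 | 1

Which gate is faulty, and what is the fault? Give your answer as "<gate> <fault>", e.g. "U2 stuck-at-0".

Fault-free values for test 1 (P=0, Q=1, R=1): U1=0, U2=1, U3=1, U4=1, U5=0, U6=0, U7=1, giving Y=1. Observed 0.
Test 1: faults giving observed 0 are {U1 stuck-at-1, U2 stuck-at-0, U7 stuck-at-0}.
Test 2 (P=1, Q=0, R=0): fault-free U1=0, U2=1, U3=1, U4=0, U5=1, U6=0, U7=1 → 1; observed 1. Eliminates U2 stuck-at-0, U7 stuck-at-0.
Only U1 stuck-at-1 is consistent with every test.

U1 stuck-at-1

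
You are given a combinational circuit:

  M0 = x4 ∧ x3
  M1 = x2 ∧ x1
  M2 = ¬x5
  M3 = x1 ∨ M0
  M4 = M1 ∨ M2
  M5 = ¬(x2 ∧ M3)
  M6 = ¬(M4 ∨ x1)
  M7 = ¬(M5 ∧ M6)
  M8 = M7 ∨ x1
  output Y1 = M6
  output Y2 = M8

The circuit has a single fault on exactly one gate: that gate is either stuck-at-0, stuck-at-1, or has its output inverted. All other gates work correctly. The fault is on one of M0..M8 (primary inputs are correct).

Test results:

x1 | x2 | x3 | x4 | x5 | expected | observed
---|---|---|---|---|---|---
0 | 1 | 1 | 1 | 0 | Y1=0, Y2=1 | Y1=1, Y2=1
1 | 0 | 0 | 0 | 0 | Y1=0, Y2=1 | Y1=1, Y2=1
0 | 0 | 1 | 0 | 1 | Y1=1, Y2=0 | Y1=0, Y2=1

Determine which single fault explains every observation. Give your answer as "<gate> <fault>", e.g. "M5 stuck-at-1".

Fault-free values for test 1 (x1=0, x2=1, x3=1, x4=1, x5=0): M0=1, M1=0, M2=1, M3=1, M4=1, M5=0, M6=0, M7=1, M8=1, giving Y1=0, Y2=1. Observed Y1=1, Y2=1.
Test 1: faults giving observed Y1=1, Y2=1 are {M2 stuck-at-0, M2 inverted output, M4 stuck-at-0, M4 inverted output, M6 stuck-at-1, M6 inverted output}.
Test 2 (x1=1, x2=0, x3=0, x4=0, x5=0): fault-free M0=0, M1=0, M2=1, M3=1, M4=1, M5=1, M6=0, M7=1, M8=1 → Y1=0, Y2=1; observed Y1=1, Y2=1. Eliminates M2 stuck-at-0, M2 inverted output, M4 stuck-at-0, M4 inverted output.
Test 3 (x1=0, x2=0, x3=1, x4=0, x5=1): fault-free M0=0, M1=0, M2=0, M3=0, M4=0, M5=1, M6=1, M7=0, M8=0 → Y1=1, Y2=0; observed Y1=0, Y2=1. Eliminates M6 stuck-at-1.
Only M6 inverted output is consistent with every test.

M6 inverted output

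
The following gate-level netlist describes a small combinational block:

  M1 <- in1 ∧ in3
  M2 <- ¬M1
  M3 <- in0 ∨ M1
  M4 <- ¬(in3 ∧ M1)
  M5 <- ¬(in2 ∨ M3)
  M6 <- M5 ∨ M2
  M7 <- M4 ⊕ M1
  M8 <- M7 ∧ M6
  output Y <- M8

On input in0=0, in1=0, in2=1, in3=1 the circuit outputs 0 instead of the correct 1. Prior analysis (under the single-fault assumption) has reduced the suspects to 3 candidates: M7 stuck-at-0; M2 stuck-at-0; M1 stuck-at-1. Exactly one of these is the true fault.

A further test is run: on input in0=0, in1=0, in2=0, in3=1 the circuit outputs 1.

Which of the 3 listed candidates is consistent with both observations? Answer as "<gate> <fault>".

M2 stuck-at-0

Evaluate each candidate on input in0=0, in1=0, in2=0, in3=1:
  M7 stuck-at-0: M1=0, M2=1, M3=0, M4=1, M5=1, M6=1, M7=0 [stuck-at-0], M8=0 → 0 — eliminated
  M2 stuck-at-0: M1=0, M2=0 [stuck-at-0], M3=0, M4=1, M5=1, M6=1, M7=1, M8=1 → 1 — matches
  M1 stuck-at-1: M1=1 [stuck-at-1], M2=0, M3=1, M4=0, M5=0, M6=0, M7=1, M8=0 → 0 — eliminated
Only M2 stuck-at-0 reproduces the observed 1.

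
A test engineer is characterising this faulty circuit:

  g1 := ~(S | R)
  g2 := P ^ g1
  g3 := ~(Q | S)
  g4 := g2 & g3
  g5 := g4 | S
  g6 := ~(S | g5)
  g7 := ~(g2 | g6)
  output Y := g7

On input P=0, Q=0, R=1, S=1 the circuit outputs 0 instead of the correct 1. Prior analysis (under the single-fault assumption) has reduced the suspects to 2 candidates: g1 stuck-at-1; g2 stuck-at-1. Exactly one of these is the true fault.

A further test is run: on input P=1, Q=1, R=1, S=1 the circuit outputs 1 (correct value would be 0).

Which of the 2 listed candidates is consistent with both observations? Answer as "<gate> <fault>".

g1 stuck-at-1

Evaluate each candidate on input P=1, Q=1, R=1, S=1:
  g1 stuck-at-1: g1=1 [stuck-at-1], g2=0, g3=0, g4=0, g5=1, g6=0, g7=1 → 1 — matches
  g2 stuck-at-1: g1=0, g2=1 [stuck-at-1], g3=0, g4=0, g5=1, g6=0, g7=0 → 0 — eliminated
Only g1 stuck-at-1 reproduces the observed 1.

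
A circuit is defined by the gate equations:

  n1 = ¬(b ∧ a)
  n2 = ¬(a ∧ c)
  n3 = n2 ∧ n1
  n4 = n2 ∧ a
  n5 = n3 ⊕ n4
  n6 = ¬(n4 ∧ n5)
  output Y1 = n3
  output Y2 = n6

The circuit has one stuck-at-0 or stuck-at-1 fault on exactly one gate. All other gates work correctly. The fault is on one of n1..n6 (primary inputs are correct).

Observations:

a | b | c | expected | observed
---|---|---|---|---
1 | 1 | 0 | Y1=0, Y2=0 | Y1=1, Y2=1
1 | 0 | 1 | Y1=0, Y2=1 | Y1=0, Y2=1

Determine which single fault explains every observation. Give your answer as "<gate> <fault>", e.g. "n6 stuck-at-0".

Fault-free values for test 1 (a=1, b=1, c=0): n1=0, n2=1, n3=0, n4=1, n5=1, n6=0, giving Y1=0, Y2=0. Observed Y1=1, Y2=1.
Test 1: faults giving observed Y1=1, Y2=1 are {n1 stuck-at-1, n3 stuck-at-1}.
Test 2 (a=1, b=0, c=1): fault-free n1=1, n2=0, n3=0, n4=0, n5=0, n6=1 → Y1=0, Y2=1; observed Y1=0, Y2=1. Eliminates n3 stuck-at-1.
Only n1 stuck-at-1 is consistent with every test.

n1 stuck-at-1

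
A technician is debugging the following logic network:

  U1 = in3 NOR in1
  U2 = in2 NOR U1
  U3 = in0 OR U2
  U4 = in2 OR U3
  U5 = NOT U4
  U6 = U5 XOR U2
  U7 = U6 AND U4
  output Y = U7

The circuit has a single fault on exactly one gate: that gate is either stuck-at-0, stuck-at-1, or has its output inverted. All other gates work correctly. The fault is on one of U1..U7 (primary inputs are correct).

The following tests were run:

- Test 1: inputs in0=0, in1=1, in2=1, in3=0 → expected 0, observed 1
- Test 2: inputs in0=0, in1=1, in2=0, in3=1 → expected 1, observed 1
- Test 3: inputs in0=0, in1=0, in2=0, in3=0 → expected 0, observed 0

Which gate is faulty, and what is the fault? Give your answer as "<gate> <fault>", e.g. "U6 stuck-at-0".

U6 stuck-at-1

Fault-free values for test 1 (in0=0, in1=1, in2=1, in3=0): U1=0, U2=0, U3=0, U4=1, U5=0, U6=0, U7=0, giving Y=0. Observed 1.
Test 1: faults giving observed 1 are {U2 stuck-at-1, U2 inverted output, U5 stuck-at-1, U5 inverted output, U6 stuck-at-1, U6 inverted output, U7 stuck-at-1, U7 inverted output}.
Test 2 (in0=0, in1=1, in2=0, in3=1): fault-free U1=0, U2=1, U3=1, U4=1, U5=0, U6=1, U7=1 → 1; observed 1. Eliminates U2 inverted output, U5 stuck-at-1, U5 inverted output, U6 inverted output, U7 inverted output.
Test 3 (in0=0, in1=0, in2=0, in3=0): fault-free U1=1, U2=0, U3=0, U4=0, U5=1, U6=1, U7=0 → 0; observed 0. Eliminates U2 stuck-at-1, U7 stuck-at-1.
Only U6 stuck-at-1 is consistent with every test.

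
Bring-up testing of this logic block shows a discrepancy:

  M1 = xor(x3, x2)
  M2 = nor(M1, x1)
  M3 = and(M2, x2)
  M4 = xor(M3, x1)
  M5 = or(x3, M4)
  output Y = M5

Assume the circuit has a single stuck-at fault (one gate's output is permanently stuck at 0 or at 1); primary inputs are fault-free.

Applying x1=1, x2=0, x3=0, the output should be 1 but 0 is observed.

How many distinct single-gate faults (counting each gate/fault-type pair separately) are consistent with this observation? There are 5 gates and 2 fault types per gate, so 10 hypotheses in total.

3

Fault-free: M1=0, M2=0, M3=0, M4=1, M5=1 → 1. Observed 0.
  M1 stuck-at-0: output 1 ✗
  M1 stuck-at-1: output 1 ✗
  M2 stuck-at-0: output 1 ✗
  M2 stuck-at-1: output 1 ✗
  M3 stuck-at-0: output 1 ✗
  M3 stuck-at-1: output 0 ✓
  M4 stuck-at-0: output 0 ✓
  M4 stuck-at-1: output 1 ✗
  M5 stuck-at-0: output 0 ✓
  M5 stuck-at-1: output 1 ✗
Consistent faults: {M3 stuck-at-1, M4 stuck-at-0, M5 stuck-at-0} — 3 in all.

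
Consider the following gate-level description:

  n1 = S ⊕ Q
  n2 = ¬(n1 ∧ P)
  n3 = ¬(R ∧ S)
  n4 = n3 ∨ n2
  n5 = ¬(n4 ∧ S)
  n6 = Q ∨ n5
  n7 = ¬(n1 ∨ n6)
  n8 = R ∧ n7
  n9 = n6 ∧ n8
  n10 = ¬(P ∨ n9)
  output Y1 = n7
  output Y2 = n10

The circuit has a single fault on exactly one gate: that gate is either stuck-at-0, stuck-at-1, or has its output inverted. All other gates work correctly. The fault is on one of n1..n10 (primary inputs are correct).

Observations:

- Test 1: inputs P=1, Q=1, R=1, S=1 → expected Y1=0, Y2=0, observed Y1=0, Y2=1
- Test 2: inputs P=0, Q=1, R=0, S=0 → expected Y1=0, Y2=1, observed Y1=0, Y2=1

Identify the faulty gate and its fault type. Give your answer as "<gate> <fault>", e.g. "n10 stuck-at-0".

Fault-free values for test 1 (P=1, Q=1, R=1, S=1): n1=0, n2=1, n3=0, n4=1, n5=0, n6=1, n7=0, n8=0, n9=0, n10=0, giving Y1=0, Y2=0. Observed Y1=0, Y2=1.
Test 1: faults giving observed Y1=0, Y2=1 are {n10 stuck-at-1, n10 inverted output}.
Test 2 (P=0, Q=1, R=0, S=0): fault-free n1=1, n2=1, n3=1, n4=1, n5=1, n6=1, n7=0, n8=0, n9=0, n10=1 → Y1=0, Y2=1; observed Y1=0, Y2=1. Eliminates n10 inverted output.
Only n10 stuck-at-1 is consistent with every test.

n10 stuck-at-1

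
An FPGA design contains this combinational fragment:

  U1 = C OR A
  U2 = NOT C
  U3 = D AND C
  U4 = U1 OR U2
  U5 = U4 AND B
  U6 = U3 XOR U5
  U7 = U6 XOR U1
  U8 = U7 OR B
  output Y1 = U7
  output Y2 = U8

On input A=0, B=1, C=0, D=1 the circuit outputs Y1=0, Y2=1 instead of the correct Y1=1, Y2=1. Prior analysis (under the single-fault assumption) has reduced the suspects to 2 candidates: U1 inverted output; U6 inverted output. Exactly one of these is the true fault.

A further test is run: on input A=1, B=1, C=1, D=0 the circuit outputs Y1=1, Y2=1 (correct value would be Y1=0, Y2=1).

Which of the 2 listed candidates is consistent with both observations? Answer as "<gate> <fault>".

Evaluate each candidate on input A=1, B=1, C=1, D=0:
  U1 inverted output: U1=0 [inverted output], U2=0, U3=0, U4=0, U5=0, U6=0, U7=0, U8=1 → Y1=0, Y2=1 — eliminated
  U6 inverted output: U1=1, U2=0, U3=0, U4=1, U5=1, U6=0 [inverted output], U7=1, U8=1 → Y1=1, Y2=1 — matches
Only U6 inverted output reproduces the observed Y1=1, Y2=1.

U6 inverted output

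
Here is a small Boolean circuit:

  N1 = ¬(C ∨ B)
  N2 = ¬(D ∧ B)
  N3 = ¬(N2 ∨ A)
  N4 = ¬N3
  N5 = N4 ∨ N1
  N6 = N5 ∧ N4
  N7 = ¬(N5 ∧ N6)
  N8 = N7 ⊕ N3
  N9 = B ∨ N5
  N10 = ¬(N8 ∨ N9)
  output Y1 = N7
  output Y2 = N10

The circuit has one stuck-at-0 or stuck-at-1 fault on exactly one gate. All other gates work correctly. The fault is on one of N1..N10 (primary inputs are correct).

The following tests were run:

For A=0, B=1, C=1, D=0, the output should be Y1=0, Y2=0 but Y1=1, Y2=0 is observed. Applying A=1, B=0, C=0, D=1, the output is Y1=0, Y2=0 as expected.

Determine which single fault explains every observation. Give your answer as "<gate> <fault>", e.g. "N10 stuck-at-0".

N2 stuck-at-0

Fault-free values for test 1 (A=0, B=1, C=1, D=0): N1=0, N2=1, N3=0, N4=1, N5=1, N6=1, N7=0, N8=0, N9=1, N10=0, giving Y1=0, Y2=0. Observed Y1=1, Y2=0.
Test 1: faults giving observed Y1=1, Y2=0 are {N2 stuck-at-0, N3 stuck-at-1, N4 stuck-at-0, N5 stuck-at-0, N6 stuck-at-0, N7 stuck-at-1}.
Test 2 (A=1, B=0, C=0, D=1): fault-free N1=1, N2=1, N3=0, N4=1, N5=1, N6=1, N7=0, N8=0, N9=1, N10=0 → Y1=0, Y2=0; observed Y1=0, Y2=0. Eliminates N3 stuck-at-1, N4 stuck-at-0, N5 stuck-at-0, N6 stuck-at-0, N7 stuck-at-1.
Only N2 stuck-at-0 is consistent with every test.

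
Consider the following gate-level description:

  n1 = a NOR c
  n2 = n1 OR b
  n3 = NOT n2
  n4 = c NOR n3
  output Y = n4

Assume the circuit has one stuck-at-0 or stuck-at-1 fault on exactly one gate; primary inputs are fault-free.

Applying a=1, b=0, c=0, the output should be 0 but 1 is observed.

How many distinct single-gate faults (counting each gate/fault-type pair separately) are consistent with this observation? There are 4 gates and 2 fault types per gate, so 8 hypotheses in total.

Fault-free: n1=0, n2=0, n3=1, n4=0 → 0. Observed 1.
  n1 stuck-at-0: output 0 ✗
  n1 stuck-at-1: output 1 ✓
  n2 stuck-at-0: output 0 ✗
  n2 stuck-at-1: output 1 ✓
  n3 stuck-at-0: output 1 ✓
  n3 stuck-at-1: output 0 ✗
  n4 stuck-at-0: output 0 ✗
  n4 stuck-at-1: output 1 ✓
Consistent faults: {n1 stuck-at-1, n2 stuck-at-1, n3 stuck-at-0, n4 stuck-at-1} — 4 in all.

4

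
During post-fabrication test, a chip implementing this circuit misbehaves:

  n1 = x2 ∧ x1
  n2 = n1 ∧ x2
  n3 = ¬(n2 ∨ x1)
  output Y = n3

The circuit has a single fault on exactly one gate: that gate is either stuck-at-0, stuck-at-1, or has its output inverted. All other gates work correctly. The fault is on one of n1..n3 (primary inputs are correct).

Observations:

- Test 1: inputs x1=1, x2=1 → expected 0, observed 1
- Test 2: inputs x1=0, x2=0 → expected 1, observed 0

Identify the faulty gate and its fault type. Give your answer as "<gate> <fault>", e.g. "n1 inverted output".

n3 inverted output

Fault-free values for test 1 (x1=1, x2=1): n1=1, n2=1, n3=0, giving Y=0. Observed 1.
Test 1: faults giving observed 1 are {n3 stuck-at-1, n3 inverted output}.
Test 2 (x1=0, x2=0): fault-free n1=0, n2=0, n3=1 → 1; observed 0. Eliminates n3 stuck-at-1.
Only n3 inverted output is consistent with every test.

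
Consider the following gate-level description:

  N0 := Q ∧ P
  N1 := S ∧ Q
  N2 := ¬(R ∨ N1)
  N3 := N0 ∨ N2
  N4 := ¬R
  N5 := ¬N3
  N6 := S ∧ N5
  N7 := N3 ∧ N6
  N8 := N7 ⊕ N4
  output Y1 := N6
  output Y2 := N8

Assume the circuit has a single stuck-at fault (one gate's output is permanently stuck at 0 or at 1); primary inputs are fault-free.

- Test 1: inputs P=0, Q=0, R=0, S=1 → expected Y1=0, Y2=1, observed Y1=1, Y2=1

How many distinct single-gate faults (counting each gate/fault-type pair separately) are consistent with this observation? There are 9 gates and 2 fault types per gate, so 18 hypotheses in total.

Fault-free: N0=0, N1=0, N2=1, N3=1, N4=1, N5=0, N6=0, N7=0, N8=1 → Y1=0, Y2=1. Observed Y1=1, Y2=1.
  N0: none of the 2 fault types match ✗
  N1: stuck-at-1 ✓; others ✗
  N2: stuck-at-0 ✓; others ✗
  N3: stuck-at-0 ✓; others ✗
  N4: none of the 2 fault types match ✗
  N5: none of the 2 fault types match ✗
  N6: none of the 2 fault types match ✗
  N7: none of the 2 fault types match ✗
  N8: none of the 2 fault types match ✗
Consistent faults: {N1 stuck-at-1, N2 stuck-at-0, N3 stuck-at-0} — 3 in all.

3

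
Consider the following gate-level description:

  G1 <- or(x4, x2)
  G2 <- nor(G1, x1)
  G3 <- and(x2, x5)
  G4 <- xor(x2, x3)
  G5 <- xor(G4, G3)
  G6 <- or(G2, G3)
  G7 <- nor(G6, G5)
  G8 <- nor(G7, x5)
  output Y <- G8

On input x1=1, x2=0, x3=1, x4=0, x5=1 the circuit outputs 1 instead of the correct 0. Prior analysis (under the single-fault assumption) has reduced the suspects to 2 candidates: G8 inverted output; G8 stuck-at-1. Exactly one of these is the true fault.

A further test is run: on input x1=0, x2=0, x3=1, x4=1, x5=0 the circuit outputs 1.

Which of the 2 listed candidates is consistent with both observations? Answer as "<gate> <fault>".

Evaluate each candidate on input x1=0, x2=0, x3=1, x4=1, x5=0:
  G8 inverted output: G1=1, G2=0, G3=0, G4=1, G5=1, G6=0, G7=0, G8=0 [inverted output] → 0 — eliminated
  G8 stuck-at-1: G1=1, G2=0, G3=0, G4=1, G5=1, G6=0, G7=0, G8=1 [stuck-at-1] → 1 — matches
Only G8 stuck-at-1 reproduces the observed 1.

G8 stuck-at-1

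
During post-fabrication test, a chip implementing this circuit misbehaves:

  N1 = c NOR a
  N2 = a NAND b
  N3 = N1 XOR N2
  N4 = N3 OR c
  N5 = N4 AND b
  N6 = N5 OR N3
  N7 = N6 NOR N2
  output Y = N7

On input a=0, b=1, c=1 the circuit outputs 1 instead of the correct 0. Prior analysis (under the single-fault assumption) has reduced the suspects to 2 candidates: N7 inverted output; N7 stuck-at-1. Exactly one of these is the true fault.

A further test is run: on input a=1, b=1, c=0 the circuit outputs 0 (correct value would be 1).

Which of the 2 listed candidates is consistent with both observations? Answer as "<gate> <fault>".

N7 inverted output

Evaluate each candidate on input a=1, b=1, c=0:
  N7 inverted output: N1=0, N2=0, N3=0, N4=0, N5=0, N6=0, N7=0 [inverted output] → 0 — matches
  N7 stuck-at-1: N1=0, N2=0, N3=0, N4=0, N5=0, N6=0, N7=1 [stuck-at-1] → 1 — eliminated
Only N7 inverted output reproduces the observed 0.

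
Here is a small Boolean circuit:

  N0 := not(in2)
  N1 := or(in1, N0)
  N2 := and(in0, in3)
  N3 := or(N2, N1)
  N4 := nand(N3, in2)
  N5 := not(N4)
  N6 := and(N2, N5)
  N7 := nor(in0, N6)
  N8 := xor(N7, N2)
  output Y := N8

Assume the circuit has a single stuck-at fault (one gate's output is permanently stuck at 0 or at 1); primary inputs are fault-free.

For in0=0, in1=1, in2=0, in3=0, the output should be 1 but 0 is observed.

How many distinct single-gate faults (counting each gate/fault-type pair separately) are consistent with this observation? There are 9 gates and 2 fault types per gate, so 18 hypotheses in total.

Fault-free: N0=1, N1=1, N2=0, N3=1, N4=1, N5=0, N6=0, N7=1, N8=1 → 1. Observed 0.
  N0: none of the 2 fault types match ✗
  N1: none of the 2 fault types match ✗
  N2: stuck-at-1 ✓; others ✗
  N3: none of the 2 fault types match ✗
  N4: none of the 2 fault types match ✗
  N5: none of the 2 fault types match ✗
  N6: stuck-at-1 ✓; others ✗
  N7: stuck-at-0 ✓; others ✗
  N8: stuck-at-0 ✓; others ✗
Consistent faults: {N2 stuck-at-1, N6 stuck-at-1, N7 stuck-at-0, N8 stuck-at-0} — 4 in all.

4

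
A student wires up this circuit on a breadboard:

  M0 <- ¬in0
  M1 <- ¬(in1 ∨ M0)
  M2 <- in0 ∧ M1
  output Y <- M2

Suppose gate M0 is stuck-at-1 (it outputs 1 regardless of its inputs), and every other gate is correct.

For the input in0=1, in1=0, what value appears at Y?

Propagate with M0 forced: M0=1 [stuck-at-1], M1=0, M2=0.
So Y = 0. (Without the fault it would be 1.)

0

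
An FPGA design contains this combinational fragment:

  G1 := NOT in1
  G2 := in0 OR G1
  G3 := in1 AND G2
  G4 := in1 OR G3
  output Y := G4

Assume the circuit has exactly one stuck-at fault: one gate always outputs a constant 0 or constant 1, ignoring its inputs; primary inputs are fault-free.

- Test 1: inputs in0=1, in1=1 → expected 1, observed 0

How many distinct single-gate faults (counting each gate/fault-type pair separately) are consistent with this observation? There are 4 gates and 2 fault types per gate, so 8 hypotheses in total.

1

Fault-free: G1=0, G2=1, G3=1, G4=1 → 1. Observed 0.
  G1 stuck-at-0: output 1 ✗
  G1 stuck-at-1: output 1 ✗
  G2 stuck-at-0: output 1 ✗
  G2 stuck-at-1: output 1 ✗
  G3 stuck-at-0: output 1 ✗
  G3 stuck-at-1: output 1 ✗
  G4 stuck-at-0: output 0 ✓
  G4 stuck-at-1: output 1 ✗
Consistent faults: {G4 stuck-at-0} — 1 in all.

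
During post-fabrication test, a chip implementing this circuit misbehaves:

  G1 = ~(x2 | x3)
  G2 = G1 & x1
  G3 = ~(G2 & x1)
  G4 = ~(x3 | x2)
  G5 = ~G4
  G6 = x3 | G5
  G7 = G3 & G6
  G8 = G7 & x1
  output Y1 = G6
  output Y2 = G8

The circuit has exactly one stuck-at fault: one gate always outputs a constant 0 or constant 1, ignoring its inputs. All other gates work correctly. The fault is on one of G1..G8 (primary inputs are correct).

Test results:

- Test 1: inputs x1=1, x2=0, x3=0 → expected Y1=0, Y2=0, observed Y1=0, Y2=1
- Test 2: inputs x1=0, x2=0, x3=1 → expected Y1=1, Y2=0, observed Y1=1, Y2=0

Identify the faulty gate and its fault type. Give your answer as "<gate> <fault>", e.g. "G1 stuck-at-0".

Fault-free values for test 1 (x1=1, x2=0, x3=0): G1=1, G2=1, G3=0, G4=1, G5=0, G6=0, G7=0, G8=0, giving Y1=0, Y2=0. Observed Y1=0, Y2=1.
Test 1: faults giving observed Y1=0, Y2=1 are {G7 stuck-at-1, G8 stuck-at-1}.
Test 2 (x1=0, x2=0, x3=1): fault-free G1=0, G2=0, G3=1, G4=0, G5=1, G6=1, G7=1, G8=0 → Y1=1, Y2=0; observed Y1=1, Y2=0. Eliminates G8 stuck-at-1.
Only G7 stuck-at-1 is consistent with every test.

G7 stuck-at-1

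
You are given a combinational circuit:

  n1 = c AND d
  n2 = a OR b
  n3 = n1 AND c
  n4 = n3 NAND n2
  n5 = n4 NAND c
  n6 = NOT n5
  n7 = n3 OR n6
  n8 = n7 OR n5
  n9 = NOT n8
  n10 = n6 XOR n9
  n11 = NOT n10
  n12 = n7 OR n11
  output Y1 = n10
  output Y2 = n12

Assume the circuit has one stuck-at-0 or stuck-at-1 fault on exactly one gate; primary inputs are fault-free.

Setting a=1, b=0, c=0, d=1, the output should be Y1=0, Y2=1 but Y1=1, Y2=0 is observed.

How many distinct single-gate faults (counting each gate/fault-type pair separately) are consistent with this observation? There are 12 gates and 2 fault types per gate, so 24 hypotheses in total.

Fault-free: n1=0, n2=1, n3=0, n4=1, n5=1, n6=0, n7=0, n8=1, n9=0, n10=0, n11=1, n12=1 → Y1=0, Y2=1. Observed Y1=1, Y2=0.
  n1: none of the 2 fault types match ✗
  n2: none of the 2 fault types match ✗
  n3: none of the 2 fault types match ✗
  n4: none of the 2 fault types match ✗
  n5: none of the 2 fault types match ✗
  n6: none of the 2 fault types match ✗
  n7: none of the 2 fault types match ✗
  n8: stuck-at-0 ✓; others ✗
  n9: stuck-at-1 ✓; others ✗
  n10: stuck-at-1 ✓; others ✗
  n11: none of the 2 fault types match ✗
  n12: none of the 2 fault types match ✗
Consistent faults: {n8 stuck-at-0, n9 stuck-at-1, n10 stuck-at-1} — 3 in all.

3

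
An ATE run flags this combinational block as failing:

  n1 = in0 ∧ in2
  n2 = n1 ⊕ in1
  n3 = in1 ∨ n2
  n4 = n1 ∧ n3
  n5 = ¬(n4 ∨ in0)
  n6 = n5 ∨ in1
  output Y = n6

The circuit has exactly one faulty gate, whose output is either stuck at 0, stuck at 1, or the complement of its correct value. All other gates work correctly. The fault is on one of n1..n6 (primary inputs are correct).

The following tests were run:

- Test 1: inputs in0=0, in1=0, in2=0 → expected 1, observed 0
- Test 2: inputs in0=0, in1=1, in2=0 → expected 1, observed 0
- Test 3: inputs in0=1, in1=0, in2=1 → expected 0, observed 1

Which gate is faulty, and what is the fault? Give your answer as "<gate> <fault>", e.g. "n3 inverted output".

Fault-free values for test 1 (in0=0, in1=0, in2=0): n1=0, n2=0, n3=0, n4=0, n5=1, n6=1, giving Y=1. Observed 0.
Test 1: faults giving observed 0 are {n1 stuck-at-1, n1 inverted output, n4 stuck-at-1, n4 inverted output, n5 stuck-at-0, n5 inverted output, n6 stuck-at-0, n6 inverted output}.
Test 2 (in0=0, in1=1, in2=0): fault-free n1=0, n2=1, n3=1, n4=0, n5=1, n6=1 → 1; observed 0. Eliminates n1 stuck-at-1, n1 inverted output, n4 stuck-at-1, n4 inverted output, n5 stuck-at-0, n5 inverted output.
Test 3 (in0=1, in1=0, in2=1): fault-free n1=1, n2=1, n3=1, n4=1, n5=0, n6=0 → 0; observed 1. Eliminates n6 stuck-at-0.
Only n6 inverted output is consistent with every test.

n6 inverted output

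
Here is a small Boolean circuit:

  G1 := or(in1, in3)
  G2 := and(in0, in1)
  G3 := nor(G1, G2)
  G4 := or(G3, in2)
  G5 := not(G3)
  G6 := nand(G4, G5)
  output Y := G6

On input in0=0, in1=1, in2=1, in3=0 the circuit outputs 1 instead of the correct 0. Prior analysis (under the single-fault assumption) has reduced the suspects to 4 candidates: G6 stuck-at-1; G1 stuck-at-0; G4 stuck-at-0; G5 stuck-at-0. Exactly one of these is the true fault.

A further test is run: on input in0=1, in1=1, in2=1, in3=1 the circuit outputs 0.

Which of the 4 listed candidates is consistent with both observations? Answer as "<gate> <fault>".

Evaluate each candidate on input in0=1, in1=1, in2=1, in3=1:
  G6 stuck-at-1: G1=1, G2=1, G3=0, G4=1, G5=1, G6=1 [stuck-at-1] → 1 — eliminated
  G1 stuck-at-0: G1=0 [stuck-at-0], G2=1, G3=0, G4=1, G5=1, G6=0 → 0 — matches
  G4 stuck-at-0: G1=1, G2=1, G3=0, G4=0 [stuck-at-0], G5=1, G6=1 → 1 — eliminated
  G5 stuck-at-0: G1=1, G2=1, G3=0, G4=1, G5=0 [stuck-at-0], G6=1 → 1 — eliminated
Only G1 stuck-at-0 reproduces the observed 0.

G1 stuck-at-0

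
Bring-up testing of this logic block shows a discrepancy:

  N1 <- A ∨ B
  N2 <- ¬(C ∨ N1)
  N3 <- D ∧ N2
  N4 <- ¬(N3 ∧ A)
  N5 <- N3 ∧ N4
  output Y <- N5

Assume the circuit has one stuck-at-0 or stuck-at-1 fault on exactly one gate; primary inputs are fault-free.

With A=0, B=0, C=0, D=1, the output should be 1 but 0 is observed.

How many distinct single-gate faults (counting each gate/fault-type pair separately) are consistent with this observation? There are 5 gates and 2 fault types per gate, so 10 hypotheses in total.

Fault-free: N1=0, N2=1, N3=1, N4=1, N5=1 → 1. Observed 0.
  N1 stuck-at-0: output 1 ✗
  N1 stuck-at-1: output 0 ✓
  N2 stuck-at-0: output 0 ✓
  N2 stuck-at-1: output 1 ✗
  N3 stuck-at-0: output 0 ✓
  N3 stuck-at-1: output 1 ✗
  N4 stuck-at-0: output 0 ✓
  N4 stuck-at-1: output 1 ✗
  N5 stuck-at-0: output 0 ✓
  N5 stuck-at-1: output 1 ✗
Consistent faults: {N1 stuck-at-1, N2 stuck-at-0, N3 stuck-at-0, N4 stuck-at-0, N5 stuck-at-0} — 5 in all.

5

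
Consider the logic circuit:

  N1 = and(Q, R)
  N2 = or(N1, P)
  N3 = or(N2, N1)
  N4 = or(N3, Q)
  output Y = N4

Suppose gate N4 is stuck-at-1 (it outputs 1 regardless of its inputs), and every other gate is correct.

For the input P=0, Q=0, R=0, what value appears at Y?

Propagate with N4 forced: N1=0, N2=0, N3=0, N4=1 [stuck-at-1].
So Y = 1. (Without the fault it would be 0.)

1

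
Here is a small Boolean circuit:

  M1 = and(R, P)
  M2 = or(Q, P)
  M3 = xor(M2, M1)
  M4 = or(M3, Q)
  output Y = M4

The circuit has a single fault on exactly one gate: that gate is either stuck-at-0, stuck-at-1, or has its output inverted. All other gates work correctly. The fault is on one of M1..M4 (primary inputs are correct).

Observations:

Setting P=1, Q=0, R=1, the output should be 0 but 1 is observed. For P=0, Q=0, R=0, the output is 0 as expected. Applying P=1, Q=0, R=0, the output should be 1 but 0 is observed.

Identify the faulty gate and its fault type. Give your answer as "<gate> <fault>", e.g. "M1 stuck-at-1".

Fault-free values for test 1 (P=1, Q=0, R=1): M1=1, M2=1, M3=0, M4=0, giving Y=0. Observed 1.
Test 1: faults giving observed 1 are {M1 stuck-at-0, M1 inverted output, M2 stuck-at-0, M2 inverted output, M3 stuck-at-1, M3 inverted output, M4 stuck-at-1, M4 inverted output}.
Test 2 (P=0, Q=0, R=0): fault-free M1=0, M2=0, M3=0, M4=0 → 0; observed 0. Eliminates M1 inverted output, M2 inverted output, M3 stuck-at-1, M3 inverted output, M4 stuck-at-1, M4 inverted output.
Test 3 (P=1, Q=0, R=0): fault-free M1=0, M2=1, M3=1, M4=1 → 1; observed 0. Eliminates M1 stuck-at-0.
Only M2 stuck-at-0 is consistent with every test.

M2 stuck-at-0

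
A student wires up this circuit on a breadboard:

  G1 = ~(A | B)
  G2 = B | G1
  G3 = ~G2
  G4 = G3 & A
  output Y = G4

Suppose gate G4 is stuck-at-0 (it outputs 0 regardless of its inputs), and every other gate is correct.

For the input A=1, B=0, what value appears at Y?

0

Propagate with G4 forced: G1=0, G2=0, G3=1, G4=0 [stuck-at-0].
So Y = 0. (Without the fault it would be 1.)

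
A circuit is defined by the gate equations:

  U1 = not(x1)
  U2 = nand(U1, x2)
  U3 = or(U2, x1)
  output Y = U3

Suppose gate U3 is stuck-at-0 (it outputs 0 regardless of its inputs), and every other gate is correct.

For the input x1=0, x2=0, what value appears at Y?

Propagate with U3 forced: U1=1, U2=1, U3=0 [stuck-at-0].
So Y = 0. (Without the fault it would be 1.)

0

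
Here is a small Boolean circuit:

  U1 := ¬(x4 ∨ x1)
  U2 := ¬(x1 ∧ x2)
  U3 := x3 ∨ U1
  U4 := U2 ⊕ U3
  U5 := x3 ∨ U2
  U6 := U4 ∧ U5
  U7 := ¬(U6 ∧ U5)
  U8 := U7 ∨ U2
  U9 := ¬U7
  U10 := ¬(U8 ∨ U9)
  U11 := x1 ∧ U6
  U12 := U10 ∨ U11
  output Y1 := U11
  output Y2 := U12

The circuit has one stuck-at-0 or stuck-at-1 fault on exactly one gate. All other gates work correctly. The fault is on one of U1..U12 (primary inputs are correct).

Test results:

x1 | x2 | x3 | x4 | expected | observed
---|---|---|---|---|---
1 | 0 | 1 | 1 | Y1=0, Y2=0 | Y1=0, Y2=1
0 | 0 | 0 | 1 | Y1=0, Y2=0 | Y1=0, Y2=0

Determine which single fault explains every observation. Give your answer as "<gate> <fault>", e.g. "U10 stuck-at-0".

U8 stuck-at-0

Fault-free values for test 1 (x1=1, x2=0, x3=1, x4=1): U1=0, U2=1, U3=1, U4=0, U5=1, U6=0, U7=1, U8=1, U9=0, U10=0, U11=0, U12=0, giving Y1=0, Y2=0. Observed Y1=0, Y2=1.
Test 1: faults giving observed Y1=0, Y2=1 are {U8 stuck-at-0, U10 stuck-at-1, U12 stuck-at-1}.
Test 2 (x1=0, x2=0, x3=0, x4=1): fault-free U1=0, U2=1, U3=0, U4=1, U5=1, U6=1, U7=0, U8=1, U9=1, U10=0, U11=0, U12=0 → Y1=0, Y2=0; observed Y1=0, Y2=0. Eliminates U10 stuck-at-1, U12 stuck-at-1.
Only U8 stuck-at-0 is consistent with every test.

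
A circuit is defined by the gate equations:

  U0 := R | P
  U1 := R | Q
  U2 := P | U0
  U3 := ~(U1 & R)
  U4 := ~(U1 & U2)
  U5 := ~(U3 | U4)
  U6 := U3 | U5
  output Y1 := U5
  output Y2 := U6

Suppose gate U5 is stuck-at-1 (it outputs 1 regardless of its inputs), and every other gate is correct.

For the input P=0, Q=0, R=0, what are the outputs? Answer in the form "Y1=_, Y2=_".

Y1=1, Y2=1

Propagate with U5 forced: U0=0, U1=0, U2=0, U3=1, U4=1, U5=1 [stuck-at-1], U6=1.
So the outputs are Y1=1, Y2=1. (Without the fault they would be Y1=0, Y2=1.)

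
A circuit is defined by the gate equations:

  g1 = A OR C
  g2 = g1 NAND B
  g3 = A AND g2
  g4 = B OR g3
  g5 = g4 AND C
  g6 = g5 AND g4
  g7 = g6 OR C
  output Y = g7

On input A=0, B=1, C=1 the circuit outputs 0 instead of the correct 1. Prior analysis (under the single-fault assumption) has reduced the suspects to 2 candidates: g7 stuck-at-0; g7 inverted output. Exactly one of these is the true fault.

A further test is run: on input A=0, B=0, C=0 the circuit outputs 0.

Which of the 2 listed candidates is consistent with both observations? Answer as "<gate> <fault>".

Evaluate each candidate on input A=0, B=0, C=0:
  g7 stuck-at-0: g1=0, g2=1, g3=0, g4=0, g5=0, g6=0, g7=0 [stuck-at-0] → 0 — matches
  g7 inverted output: g1=0, g2=1, g3=0, g4=0, g5=0, g6=0, g7=1 [inverted output] → 1 — eliminated
Only g7 stuck-at-0 reproduces the observed 0.

g7 stuck-at-0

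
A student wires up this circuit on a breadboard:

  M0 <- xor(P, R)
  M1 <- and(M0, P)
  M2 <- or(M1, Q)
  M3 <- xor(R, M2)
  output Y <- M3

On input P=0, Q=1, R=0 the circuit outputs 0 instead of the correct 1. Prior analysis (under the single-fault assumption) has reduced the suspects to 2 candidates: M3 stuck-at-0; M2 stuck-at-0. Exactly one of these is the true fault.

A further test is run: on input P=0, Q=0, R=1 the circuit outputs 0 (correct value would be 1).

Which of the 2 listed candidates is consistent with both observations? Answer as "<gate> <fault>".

Evaluate each candidate on input P=0, Q=0, R=1:
  M3 stuck-at-0: M0=1, M1=0, M2=0, M3=0 [stuck-at-0] → 0 — matches
  M2 stuck-at-0: M0=1, M1=0, M2=0 [stuck-at-0], M3=1 → 1 — eliminated
Only M3 stuck-at-0 reproduces the observed 0.

M3 stuck-at-0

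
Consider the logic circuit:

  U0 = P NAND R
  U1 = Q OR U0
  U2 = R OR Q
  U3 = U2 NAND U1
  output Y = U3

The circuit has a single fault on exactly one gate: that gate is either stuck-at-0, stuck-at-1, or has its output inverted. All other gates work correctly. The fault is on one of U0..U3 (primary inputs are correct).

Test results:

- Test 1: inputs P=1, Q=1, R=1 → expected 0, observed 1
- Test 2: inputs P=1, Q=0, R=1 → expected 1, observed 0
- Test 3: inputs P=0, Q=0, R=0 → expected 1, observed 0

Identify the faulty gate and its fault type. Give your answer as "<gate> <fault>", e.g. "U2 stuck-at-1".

U3 inverted output

Fault-free values for test 1 (P=1, Q=1, R=1): U0=0, U1=1, U2=1, U3=0, giving Y=0. Observed 1.
Test 1: faults giving observed 1 are {U1 stuck-at-0, U1 inverted output, U2 stuck-at-0, U2 inverted output, U3 stuck-at-1, U3 inverted output}.
Test 2 (P=1, Q=0, R=1): fault-free U0=0, U1=0, U2=1, U3=1 → 1; observed 0. Eliminates U1 stuck-at-0, U2 stuck-at-0, U2 inverted output, U3 stuck-at-1.
Test 3 (P=0, Q=0, R=0): fault-free U0=1, U1=1, U2=0, U3=1 → 1; observed 0. Eliminates U1 inverted output.
Only U3 inverted output is consistent with every test.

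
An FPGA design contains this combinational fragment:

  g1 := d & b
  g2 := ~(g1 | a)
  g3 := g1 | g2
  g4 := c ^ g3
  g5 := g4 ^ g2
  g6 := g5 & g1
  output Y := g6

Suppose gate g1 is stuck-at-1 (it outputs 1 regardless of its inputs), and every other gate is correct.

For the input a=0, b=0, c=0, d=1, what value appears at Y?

1

Propagate with g1 forced: g1=1 [stuck-at-1], g2=0, g3=1, g4=1, g5=1, g6=1.
So Y = 1. (Without the fault it would be 0.)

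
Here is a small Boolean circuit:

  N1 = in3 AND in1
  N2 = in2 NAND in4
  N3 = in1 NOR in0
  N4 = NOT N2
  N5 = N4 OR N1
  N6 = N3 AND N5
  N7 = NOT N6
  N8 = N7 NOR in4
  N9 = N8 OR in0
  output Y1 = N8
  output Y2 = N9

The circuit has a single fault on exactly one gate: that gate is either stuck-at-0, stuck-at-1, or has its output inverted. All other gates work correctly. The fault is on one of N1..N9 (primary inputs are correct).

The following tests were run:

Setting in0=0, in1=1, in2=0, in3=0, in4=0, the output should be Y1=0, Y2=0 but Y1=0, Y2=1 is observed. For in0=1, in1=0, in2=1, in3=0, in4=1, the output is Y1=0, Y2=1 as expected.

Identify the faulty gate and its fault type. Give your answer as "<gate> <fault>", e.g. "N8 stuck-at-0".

N9 stuck-at-1

Fault-free values for test 1 (in0=0, in1=1, in2=0, in3=0, in4=0): N1=0, N2=1, N3=0, N4=0, N5=0, N6=0, N7=1, N8=0, N9=0, giving Y1=0, Y2=0. Observed Y1=0, Y2=1.
Test 1: faults giving observed Y1=0, Y2=1 are {N9 stuck-at-1, N9 inverted output}.
Test 2 (in0=1, in1=0, in2=1, in3=0, in4=1): fault-free N1=0, N2=0, N3=0, N4=1, N5=1, N6=0, N7=1, N8=0, N9=1 → Y1=0, Y2=1; observed Y1=0, Y2=1. Eliminates N9 inverted output.
Only N9 stuck-at-1 is consistent with every test.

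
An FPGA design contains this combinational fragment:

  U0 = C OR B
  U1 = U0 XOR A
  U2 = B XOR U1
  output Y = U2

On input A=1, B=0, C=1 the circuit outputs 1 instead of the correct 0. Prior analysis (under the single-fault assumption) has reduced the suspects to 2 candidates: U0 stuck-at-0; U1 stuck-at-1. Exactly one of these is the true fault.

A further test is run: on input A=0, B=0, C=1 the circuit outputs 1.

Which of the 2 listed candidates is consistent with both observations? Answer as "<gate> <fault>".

Evaluate each candidate on input A=0, B=0, C=1:
  U0 stuck-at-0: U0=0 [stuck-at-0], U1=0, U2=0 → 0 — eliminated
  U1 stuck-at-1: U0=1, U1=1 [stuck-at-1], U2=1 → 1 — matches
Only U1 stuck-at-1 reproduces the observed 1.

U1 stuck-at-1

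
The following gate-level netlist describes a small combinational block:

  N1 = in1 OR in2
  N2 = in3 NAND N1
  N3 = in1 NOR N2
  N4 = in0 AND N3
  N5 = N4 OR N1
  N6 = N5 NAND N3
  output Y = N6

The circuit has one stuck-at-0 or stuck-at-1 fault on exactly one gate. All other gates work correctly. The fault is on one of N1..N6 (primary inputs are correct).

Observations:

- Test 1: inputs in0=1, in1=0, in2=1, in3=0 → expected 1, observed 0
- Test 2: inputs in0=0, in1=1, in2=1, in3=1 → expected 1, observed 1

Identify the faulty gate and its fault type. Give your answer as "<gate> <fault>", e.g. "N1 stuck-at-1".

N2 stuck-at-0

Fault-free values for test 1 (in0=1, in1=0, in2=1, in3=0): N1=1, N2=1, N3=0, N4=0, N5=1, N6=1, giving Y=1. Observed 0.
Test 1: faults giving observed 0 are {N2 stuck-at-0, N3 stuck-at-1, N6 stuck-at-0}.
Test 2 (in0=0, in1=1, in2=1, in3=1): fault-free N1=1, N2=0, N3=0, N4=0, N5=1, N6=1 → 1; observed 1. Eliminates N3 stuck-at-1, N6 stuck-at-0.
Only N2 stuck-at-0 is consistent with every test.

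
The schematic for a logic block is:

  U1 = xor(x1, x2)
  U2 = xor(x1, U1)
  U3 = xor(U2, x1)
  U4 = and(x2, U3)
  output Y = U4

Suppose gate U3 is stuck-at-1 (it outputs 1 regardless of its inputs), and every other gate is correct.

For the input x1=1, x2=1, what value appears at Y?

Propagate with U3 forced: U1=0, U2=1, U3=1 [stuck-at-1], U4=1.
So Y = 1. (Without the fault it would be 0.)

1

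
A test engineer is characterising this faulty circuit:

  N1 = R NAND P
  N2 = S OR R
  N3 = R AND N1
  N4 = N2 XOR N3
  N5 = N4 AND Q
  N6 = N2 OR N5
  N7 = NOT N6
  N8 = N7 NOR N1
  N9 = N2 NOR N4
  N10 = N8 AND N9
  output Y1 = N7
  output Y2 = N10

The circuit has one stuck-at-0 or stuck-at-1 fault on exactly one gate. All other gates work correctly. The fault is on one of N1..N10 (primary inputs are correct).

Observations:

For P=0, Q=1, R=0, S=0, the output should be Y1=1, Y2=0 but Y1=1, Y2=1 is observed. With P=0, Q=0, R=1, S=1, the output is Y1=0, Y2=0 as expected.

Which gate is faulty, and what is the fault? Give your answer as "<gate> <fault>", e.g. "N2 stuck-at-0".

N8 stuck-at-1

Fault-free values for test 1 (P=0, Q=1, R=0, S=0): N1=1, N2=0, N3=0, N4=0, N5=0, N6=0, N7=1, N8=0, N9=1, N10=0, giving Y1=1, Y2=0. Observed Y1=1, Y2=1.
Test 1: faults giving observed Y1=1, Y2=1 are {N8 stuck-at-1, N10 stuck-at-1}.
Test 2 (P=0, Q=0, R=1, S=1): fault-free N1=1, N2=1, N3=1, N4=0, N5=0, N6=1, N7=0, N8=0, N9=0, N10=0 → Y1=0, Y2=0; observed Y1=0, Y2=0. Eliminates N10 stuck-at-1.
Only N8 stuck-at-1 is consistent with every test.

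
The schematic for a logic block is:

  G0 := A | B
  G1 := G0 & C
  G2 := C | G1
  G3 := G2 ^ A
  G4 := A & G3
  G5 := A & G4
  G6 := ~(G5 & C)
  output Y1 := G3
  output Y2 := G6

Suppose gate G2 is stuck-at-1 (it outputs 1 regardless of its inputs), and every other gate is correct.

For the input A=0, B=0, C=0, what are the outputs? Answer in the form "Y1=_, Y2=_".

Propagate with G2 forced: G0=0, G1=0, G2=1 [stuck-at-1], G3=1, G4=0, G5=0, G6=1.
So the outputs are Y1=1, Y2=1. (Without the fault they would be Y1=0, Y2=1.)

Y1=1, Y2=1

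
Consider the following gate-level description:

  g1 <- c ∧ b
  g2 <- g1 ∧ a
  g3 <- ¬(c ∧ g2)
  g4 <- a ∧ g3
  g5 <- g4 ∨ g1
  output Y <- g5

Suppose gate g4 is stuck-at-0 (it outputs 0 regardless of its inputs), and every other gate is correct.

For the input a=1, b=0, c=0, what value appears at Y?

0

Propagate with g4 forced: g1=0, g2=0, g3=1, g4=0 [stuck-at-0], g5=0.
So Y = 0. (Without the fault it would be 1.)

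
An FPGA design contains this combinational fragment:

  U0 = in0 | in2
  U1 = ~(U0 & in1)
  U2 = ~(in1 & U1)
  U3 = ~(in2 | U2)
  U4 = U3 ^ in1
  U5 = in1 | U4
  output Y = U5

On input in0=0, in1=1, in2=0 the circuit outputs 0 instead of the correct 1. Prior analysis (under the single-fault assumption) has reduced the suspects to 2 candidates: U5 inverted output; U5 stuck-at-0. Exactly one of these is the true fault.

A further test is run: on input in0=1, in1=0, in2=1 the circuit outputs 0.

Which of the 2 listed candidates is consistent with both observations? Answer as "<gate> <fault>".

U5 stuck-at-0

Evaluate each candidate on input in0=1, in1=0, in2=1:
  U5 inverted output: U0=1, U1=1, U2=1, U3=0, U4=0, U5=1 [inverted output] → 1 — eliminated
  U5 stuck-at-0: U0=1, U1=1, U2=1, U3=0, U4=0, U5=0 [stuck-at-0] → 0 — matches
Only U5 stuck-at-0 reproduces the observed 0.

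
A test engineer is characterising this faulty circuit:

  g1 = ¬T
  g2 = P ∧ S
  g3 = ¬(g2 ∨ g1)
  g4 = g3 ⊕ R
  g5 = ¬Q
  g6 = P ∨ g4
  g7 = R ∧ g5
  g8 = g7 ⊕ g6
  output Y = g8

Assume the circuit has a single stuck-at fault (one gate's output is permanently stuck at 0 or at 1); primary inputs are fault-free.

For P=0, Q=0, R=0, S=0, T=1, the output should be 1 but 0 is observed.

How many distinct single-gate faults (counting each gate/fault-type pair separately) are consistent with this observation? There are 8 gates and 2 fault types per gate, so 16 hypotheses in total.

Fault-free: g1=0, g2=0, g3=1, g4=1, g5=1, g6=1, g7=0, g8=1 → 1. Observed 0.
  g1: stuck-at-1 ✓; others ✗
  g2: stuck-at-1 ✓; others ✗
  g3: stuck-at-0 ✓; others ✗
  g4: stuck-at-0 ✓; others ✗
  g5: none of the 2 fault types match ✗
  g6: stuck-at-0 ✓; others ✗
  g7: stuck-at-1 ✓; others ✗
  g8: stuck-at-0 ✓; others ✗
Consistent faults: {g1 stuck-at-1, g2 stuck-at-1, g3 stuck-at-0, g4 stuck-at-0, g6 stuck-at-0, g7 stuck-at-1, g8 stuck-at-0} — 7 in all.

7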